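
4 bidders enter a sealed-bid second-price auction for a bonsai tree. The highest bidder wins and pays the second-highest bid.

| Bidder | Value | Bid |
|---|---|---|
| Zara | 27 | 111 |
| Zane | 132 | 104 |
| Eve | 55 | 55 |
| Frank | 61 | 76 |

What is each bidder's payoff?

Zara -77, Zane 0, Eve 0, Frank 0.

Ordered from highest: Zara 111, then Zane 104, then Frank 76, then Eve 55.
Zara has the top bid and wins; the price is the second-highest bid, 104.
Zara's payoff = 27 − 104 = -77. All other bidders lose, so their payoff is 0.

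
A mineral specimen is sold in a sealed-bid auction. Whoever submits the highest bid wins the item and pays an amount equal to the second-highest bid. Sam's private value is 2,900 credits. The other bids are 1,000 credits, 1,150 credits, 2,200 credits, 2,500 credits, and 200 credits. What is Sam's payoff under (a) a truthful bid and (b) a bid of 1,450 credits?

The highest competing bid is 2,500 credits.
Bidding truthfully at 2,900 credits: Sam has the top bid, wins, and pays the second-highest bid 2,500 credits. Payoff = 2,900 credits − 2,500 credits = 400 credits.
Bidding 1,450 credits: the top bid is 2,500 credits (a rival), so Sam loses. Payoff = 0 credits.
This is the dominant-strategy logic: truthful bidding weakly beats any alternative.

(a) 400 credits  (b) 0 credits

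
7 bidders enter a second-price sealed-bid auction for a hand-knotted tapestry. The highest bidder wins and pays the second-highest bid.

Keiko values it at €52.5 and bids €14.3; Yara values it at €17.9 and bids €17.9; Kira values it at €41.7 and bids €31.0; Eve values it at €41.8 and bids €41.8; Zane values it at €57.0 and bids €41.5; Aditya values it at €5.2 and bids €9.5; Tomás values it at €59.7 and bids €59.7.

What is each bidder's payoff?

Ordered from highest: Tomás €59.7; Eve €41.8; Zane €41.5; Kira €31.0; Yara €17.9; Keiko €14.3; Aditya €9.5.
Tomás has the top bid and wins; the price is the second-highest bid, €41.8.
Tomás's payoff = €59.7 − €41.8 = €17.9. All other bidders lose, so their payoff is 0.

Keiko €0.0, Yara €0.0, Kira €0.0, Eve €0.0, Zane €0.0, Aditya €0.0, Tomás €17.9.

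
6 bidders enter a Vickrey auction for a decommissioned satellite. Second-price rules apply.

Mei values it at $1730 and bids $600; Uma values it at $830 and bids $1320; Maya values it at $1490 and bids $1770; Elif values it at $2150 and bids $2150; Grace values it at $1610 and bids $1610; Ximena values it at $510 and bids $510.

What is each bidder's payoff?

Ranking the bids: Elif $2150; Maya $1770; Grace $1610; Uma $1320; Mei $600; Ximena $510.
Elif has the top bid and wins; the price is the second-highest bid, $1770.
Elif's payoff = $2150 − $1770 = $380. All other bidders lose, so their payoff is 0.

Payoffs: Mei $0, Uma $0, Maya $0, Elif $380, Grace $0, Ximena $0.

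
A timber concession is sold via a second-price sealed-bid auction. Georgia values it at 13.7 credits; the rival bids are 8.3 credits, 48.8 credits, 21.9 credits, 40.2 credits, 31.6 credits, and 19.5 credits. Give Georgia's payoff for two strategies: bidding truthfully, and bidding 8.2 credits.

The highest competing bid is 48.8 credits.
Bidding truthfully at 13.7 credits: the top bid is 48.8 credits (a rival), so Georgia loses. Payoff = 0.0 credits.
Bidding 8.2 credits: the top bid is 48.8 credits (a rival), so Georgia loses. Payoff = 0.0 credits.
The bid only affects whether you win, not the price — here both bids land on the same side of the top rival bid, so the deviation is payoff-neutral.

(a) 0.0 credits  (b) 0.0 credits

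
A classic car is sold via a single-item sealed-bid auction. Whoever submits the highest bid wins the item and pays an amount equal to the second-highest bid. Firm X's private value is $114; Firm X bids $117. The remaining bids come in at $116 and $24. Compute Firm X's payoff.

Firm X's payoff: -$2.

Highest competing bid: $116.
Firm X's bid $117 is the highest overall, so Firm X wins and pays the second-highest bid, $116.
Payoff = value − price = $114 − $116 = -$2.
Overbidding won the item at a price above value — truthful bidding would have avoided this loss.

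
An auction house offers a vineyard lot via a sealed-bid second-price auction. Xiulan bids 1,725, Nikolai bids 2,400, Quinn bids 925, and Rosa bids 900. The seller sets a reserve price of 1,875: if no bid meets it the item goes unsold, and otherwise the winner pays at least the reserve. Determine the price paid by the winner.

Sorted high to low: Nikolai 2,400 > Xiulan 1,725 > Quinn 925 > Rosa 900.
Nikolai has the highest bid, so Nikolai wins.
The second-highest bid is 1,725, but the reserve 1,875 is higher, so the price is the reserve.

1,875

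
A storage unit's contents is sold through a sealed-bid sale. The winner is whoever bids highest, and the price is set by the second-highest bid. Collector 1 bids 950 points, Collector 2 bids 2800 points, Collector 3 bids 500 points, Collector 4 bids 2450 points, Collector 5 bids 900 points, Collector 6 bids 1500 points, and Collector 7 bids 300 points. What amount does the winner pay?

Price paid: 2450 points.

Sorted high to low: Collector 2 2800 points, then Collector 4 2450 points, then Collector 6 1500 points, then Collector 1 950 points, then Collector 5 900 points, then Collector 3 500 points, then Collector 7 300 points.
Collector 2 has the highest bid, so Collector 2 wins.
The second-highest bid is 2450 points, so that is what Collector 2 pays.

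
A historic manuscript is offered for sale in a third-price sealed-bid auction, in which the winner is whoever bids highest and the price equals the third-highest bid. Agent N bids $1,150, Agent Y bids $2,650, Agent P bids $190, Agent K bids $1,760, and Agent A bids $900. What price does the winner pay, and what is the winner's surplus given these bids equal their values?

The winner pays $1,150 for a surplus of $1,500.

Ranking the bids: Agent Y $2,650, then Agent K $1,760, then Agent N $1,150, then Agent A $900, then Agent P $190.
Agent Y is the highest bidder, so Agent Y wins.
Under the third-price rule, the price is the third-highest bid: $1,150.
Surplus = $2,650 − $1,150 = $1,500.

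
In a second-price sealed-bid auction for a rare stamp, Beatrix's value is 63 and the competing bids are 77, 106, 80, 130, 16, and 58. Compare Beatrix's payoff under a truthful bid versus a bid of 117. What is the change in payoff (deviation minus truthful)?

The highest competing bid is 130.
Bidding truthfully at 63: the top bid is 130 (a rival), so Beatrix loses. Payoff = 0.
Bidding 117: the top bid is 130 (a rival), so Beatrix loses. Payoff = 0.
Change = 0 − 0 = 0.

Change in payoff: 0.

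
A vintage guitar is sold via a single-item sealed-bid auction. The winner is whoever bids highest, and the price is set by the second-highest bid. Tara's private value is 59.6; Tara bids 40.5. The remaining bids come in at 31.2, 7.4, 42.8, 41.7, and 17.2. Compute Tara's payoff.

0.0

Highest competing bid: 42.8.
Tara's bid 40.5 is not the highest, so Tara loses, pays nothing, and earns zero payoff.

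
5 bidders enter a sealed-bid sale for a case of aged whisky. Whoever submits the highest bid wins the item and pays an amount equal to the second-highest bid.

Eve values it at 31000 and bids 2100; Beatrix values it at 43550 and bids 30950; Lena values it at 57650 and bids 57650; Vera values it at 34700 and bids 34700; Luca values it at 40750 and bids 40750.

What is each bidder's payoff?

Ordered from highest: Lena 57650, then Luca 40750, then Vera 34700, then Beatrix 30950, then Eve 2100.
Lena has the top bid and wins; the price is the second-highest bid, 40750.
Lena's payoff = 57650 − 40750 = 16900. All other bidders lose, so their payoff is 0.

Eve 0, Beatrix 0, Lena 16900, Vera 0, Luca 0.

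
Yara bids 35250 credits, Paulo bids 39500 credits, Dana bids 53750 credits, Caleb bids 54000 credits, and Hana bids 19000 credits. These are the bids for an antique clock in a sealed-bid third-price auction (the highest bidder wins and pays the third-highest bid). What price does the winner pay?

39500 credits

Ordered from highest: Caleb 54000 credits > Dana 53750 credits > Paulo 39500 credits > Yara 35250 credits > Hana 19000 credits.
Caleb is the highest bidder, so Caleb wins.
Under the third-price rule, the price is the third-highest bid: 39500 credits.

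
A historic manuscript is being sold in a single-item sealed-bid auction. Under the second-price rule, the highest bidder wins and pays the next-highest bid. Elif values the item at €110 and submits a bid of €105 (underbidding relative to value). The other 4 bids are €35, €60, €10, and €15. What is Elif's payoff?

€50

Highest competing bid: €60.
Elif's bid €105 is the highest overall, so Elif wins and pays the second-highest bid, €60.
Payoff = value − price = €110 − €60 = €50.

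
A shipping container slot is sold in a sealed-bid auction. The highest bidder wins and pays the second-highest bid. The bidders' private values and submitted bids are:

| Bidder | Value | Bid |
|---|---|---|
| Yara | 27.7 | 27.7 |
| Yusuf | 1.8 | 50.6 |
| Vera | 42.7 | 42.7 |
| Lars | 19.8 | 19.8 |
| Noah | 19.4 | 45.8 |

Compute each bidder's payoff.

Payoffs: Yara 0.0, Yusuf -44.0, Vera 0.0, Lars 0.0, Noah 0.0.

Sorted high to low: Yusuf 50.6 > Noah 45.8 > Vera 42.7 > Yara 27.7 > Lars 19.8.
Yusuf has the top bid and wins; the price is the second-highest bid, 45.8.
Yusuf's payoff = 1.8 − 45.8 = -44.0. All other bidders lose, so their payoff is 0.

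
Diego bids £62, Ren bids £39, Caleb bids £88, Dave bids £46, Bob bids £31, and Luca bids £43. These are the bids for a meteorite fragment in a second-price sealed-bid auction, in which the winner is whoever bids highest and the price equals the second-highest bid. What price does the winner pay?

The winner pays £62.

Ranking the bids: Caleb £88; Diego £62; Dave £46; Luca £43; Ren £39; Bob £31.
Caleb is the highest bidder, so Caleb wins.
Under the second-price rule, the price is the second-highest bid: £62.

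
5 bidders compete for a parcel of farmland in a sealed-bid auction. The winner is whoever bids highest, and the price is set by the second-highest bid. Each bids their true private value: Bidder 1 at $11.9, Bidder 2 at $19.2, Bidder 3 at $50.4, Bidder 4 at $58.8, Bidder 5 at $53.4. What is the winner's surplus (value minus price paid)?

Bids in descending order: Bidder 4 $58.8, then Bidder 5 $53.4, then Bidder 3 $50.4, then Bidder 2 $19.2, then Bidder 1 $11.9.
Bidder 4 wins with the top bid and pays the second-highest, $53.4.
Surplus = $58.8 − $53.4 = $5.4.

Winner's surplus: $5.4.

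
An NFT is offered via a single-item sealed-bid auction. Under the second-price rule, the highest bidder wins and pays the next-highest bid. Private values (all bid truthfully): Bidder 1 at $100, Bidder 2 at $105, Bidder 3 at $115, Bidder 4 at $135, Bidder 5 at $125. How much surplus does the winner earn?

Surplus = $10.

Sorted high to low: Bidder 4 $135; Bidder 5 $125; Bidder 3 $115; Bidder 2 $105; Bidder 1 $100.
Bidder 4 wins with the top bid and pays the second-highest, $125.
Surplus = $135 − $125 = $10.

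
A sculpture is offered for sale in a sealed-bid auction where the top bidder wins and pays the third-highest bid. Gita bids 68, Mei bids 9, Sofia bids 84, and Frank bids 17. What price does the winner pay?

Ordered from highest: Sofia 84; Gita 68; Frank 17; Mei 9.
Sofia is the highest bidder, so Sofia wins.
Under the third-price rule, the price is the third-highest bid: 17.

The winner pays 17.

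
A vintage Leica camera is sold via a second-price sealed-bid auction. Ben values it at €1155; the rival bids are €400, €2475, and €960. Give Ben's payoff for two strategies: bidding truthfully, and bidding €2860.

The highest competing bid is €2475.
Bidding truthfully at €1155: the top bid is €2475 (a rival), so Ben loses. Payoff = €0.
Bidding €2860: Ben has the top bid, wins, and pays the second-highest bid €2475. Payoff = €1155 − €2475 = -€1320.

Truthful: €0; alternative: -€1320.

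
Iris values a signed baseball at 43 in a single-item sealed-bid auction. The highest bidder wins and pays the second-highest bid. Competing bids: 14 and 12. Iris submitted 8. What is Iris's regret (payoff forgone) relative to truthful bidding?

Regret: 29.

The highest competing bid is 14.
Bidding truthfully at 43: Iris has the top bid, wins, and pays the second-highest bid 14. Payoff = 43 − 14 = 29.
Bidding 8: the top bid is 14 (a rival), so Iris loses. Payoff = 0.
Regret = truthful payoff − actual payoff = 29 − 0 = 29.
Deviating from a truthful bid can only lose payoff in a second-price auction — never gain.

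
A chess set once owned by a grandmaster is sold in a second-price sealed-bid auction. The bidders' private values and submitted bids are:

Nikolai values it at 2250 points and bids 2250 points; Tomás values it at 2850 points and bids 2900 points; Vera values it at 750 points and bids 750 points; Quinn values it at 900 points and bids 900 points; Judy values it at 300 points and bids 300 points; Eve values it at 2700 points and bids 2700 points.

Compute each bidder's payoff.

Payoffs: Nikolai 0 points, Tomás 150 points, Vera 0 points, Quinn 0 points, Judy 0 points, Eve 0 points.

Sorted high to low: Tomás 2900 points > Eve 2700 points > Nikolai 2250 points > Quinn 900 points > Vera 750 points > Judy 300 points.
Tomás has the top bid and wins; the price is the second-highest bid, 2700 points.
Tomás's payoff = 2850 points − 2700 points = 150 points. All other bidders lose, so their payoff is 0.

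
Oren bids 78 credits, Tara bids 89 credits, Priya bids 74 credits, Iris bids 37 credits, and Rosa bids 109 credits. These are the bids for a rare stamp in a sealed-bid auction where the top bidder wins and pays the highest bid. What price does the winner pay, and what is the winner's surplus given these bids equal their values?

Price 109 credits; surplus 0 credits.

Ranking the bids: Rosa 109 credits; Tara 89 credits; Oren 78 credits; Priya 74 credits; Iris 37 credits.
Rosa is the highest bidder, so Rosa wins.
Under the first-price rule, the price is the highest bid: 109 credits.
Surplus = 109 credits − 109 credits = 0 credits.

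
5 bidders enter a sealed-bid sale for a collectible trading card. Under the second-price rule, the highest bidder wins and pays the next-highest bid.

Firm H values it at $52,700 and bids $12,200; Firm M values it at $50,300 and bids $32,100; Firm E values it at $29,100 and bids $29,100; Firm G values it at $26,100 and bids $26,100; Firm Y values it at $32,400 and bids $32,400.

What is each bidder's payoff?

Ranking the bids: Firm Y $32,400, then Firm M $32,100, then Firm E $29,100, then Firm G $26,100, then Firm H $12,200.
Firm Y has the top bid and wins; the price is the second-highest bid, $32,100.
Firm Y's payoff = $32,400 − $32,100 = $300. All other bidders lose, so their payoff is 0.

Firm H $0, Firm M $0, Firm E $0, Firm G $0, Firm Y $300.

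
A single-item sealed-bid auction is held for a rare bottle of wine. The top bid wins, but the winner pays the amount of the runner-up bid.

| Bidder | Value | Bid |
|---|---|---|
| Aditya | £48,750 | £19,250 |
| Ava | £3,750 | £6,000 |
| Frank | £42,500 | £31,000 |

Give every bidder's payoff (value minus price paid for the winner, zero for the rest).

Payoffs: Aditya £0, Ava £0, Frank £23,250.

Sorted high to low: Frank £31,000 > Aditya £19,250 > Ava £6,000.
Frank has the top bid and wins; the price is the second-highest bid, £19,250.
Frank's payoff = £42,500 − £19,250 = £23,250. All other bidders lose, so their payoff is 0.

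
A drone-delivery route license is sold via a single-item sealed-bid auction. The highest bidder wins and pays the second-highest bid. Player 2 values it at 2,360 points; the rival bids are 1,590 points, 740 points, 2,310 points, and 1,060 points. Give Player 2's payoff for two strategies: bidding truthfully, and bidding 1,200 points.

(a) 50 points  (b) 0 points

The highest competing bid is 2,310 points.
Bidding truthfully at 2,360 points: Player 2 has the top bid, wins, and pays the second-highest bid 2,310 points. Payoff = 2,360 points − 2,310 points = 50 points.
Bidding 1,200 points: the top bid is 2,310 points (a rival), so Player 2 loses. Payoff = 0 points.
Deviating from a truthful bid can only lose payoff in a second-price auction — never gain.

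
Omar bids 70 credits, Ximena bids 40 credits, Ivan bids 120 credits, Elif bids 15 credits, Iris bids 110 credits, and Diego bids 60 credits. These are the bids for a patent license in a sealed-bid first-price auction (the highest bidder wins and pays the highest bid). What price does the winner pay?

Bids in descending order: Ivan 120 credits > Iris 110 credits > Omar 70 credits > Diego 60 credits > Ximena 40 credits > Elif 15 credits.
Ivan is the highest bidder, so Ivan wins.
Under the first-price rule, the price is the highest bid: 120 credits.

The winner pays 120 credits.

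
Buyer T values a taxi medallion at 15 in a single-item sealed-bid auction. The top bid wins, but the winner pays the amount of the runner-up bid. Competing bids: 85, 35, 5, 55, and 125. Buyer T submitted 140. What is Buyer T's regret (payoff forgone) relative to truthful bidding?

110

The highest competing bid is 125.
Bidding truthfully at 15: the top bid is 125 (a rival), so Buyer T loses. Payoff = 0.
Bidding 140: Buyer T has the top bid, wins, and pays the second-highest bid 125. Payoff = 15 − 125 = -110.
Regret = truthful payoff − actual payoff = 0 − -110 = 110.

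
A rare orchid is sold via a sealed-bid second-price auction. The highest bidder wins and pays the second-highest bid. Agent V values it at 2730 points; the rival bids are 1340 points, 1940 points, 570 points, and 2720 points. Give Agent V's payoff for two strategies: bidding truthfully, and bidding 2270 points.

The highest competing bid is 2720 points.
Bidding truthfully at 2730 points: Agent V has the top bid, wins, and pays the second-highest bid 2720 points. Payoff = 2730 points − 2720 points = 10 points.
Bidding 2270 points: the top bid is 2720 points (a rival), so Agent V loses. Payoff = 0 points.
Deviating from a truthful bid can only lose payoff in a second-price auction — never gain.

(a) 10 points  (b) 0 points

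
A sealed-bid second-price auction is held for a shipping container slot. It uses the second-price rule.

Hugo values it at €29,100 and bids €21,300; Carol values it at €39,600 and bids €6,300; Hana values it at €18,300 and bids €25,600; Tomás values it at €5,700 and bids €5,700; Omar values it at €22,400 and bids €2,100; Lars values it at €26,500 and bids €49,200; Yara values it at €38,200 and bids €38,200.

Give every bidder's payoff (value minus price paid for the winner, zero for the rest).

Ordered from highest: Lars €49,200 > Yara €38,200 > Hana €25,600 > Hugo €21,300 > Carol €6,300 > Tomás €5,700 > Omar €2,100.
Lars has the top bid and wins; the price is the second-highest bid, €38,200.
Lars's payoff = €26,500 − €38,200 = -€11,700. All other bidders lose, so their payoff is 0.

Hugo €0, Carol €0, Hana €0, Tomás €0, Omar €0, Lars -€11,700, Yara €0.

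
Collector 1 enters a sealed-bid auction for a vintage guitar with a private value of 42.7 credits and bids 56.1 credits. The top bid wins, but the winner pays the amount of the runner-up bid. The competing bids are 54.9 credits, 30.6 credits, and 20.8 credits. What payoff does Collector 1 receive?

Highest competing bid: 54.9 credits.
Collector 1's bid 56.1 credits is the highest overall, so Collector 1 wins and pays the second-highest bid, 54.9 credits.
Payoff = value − price = 42.7 credits − 54.9 credits = -12.2 credits.

-12.2 credits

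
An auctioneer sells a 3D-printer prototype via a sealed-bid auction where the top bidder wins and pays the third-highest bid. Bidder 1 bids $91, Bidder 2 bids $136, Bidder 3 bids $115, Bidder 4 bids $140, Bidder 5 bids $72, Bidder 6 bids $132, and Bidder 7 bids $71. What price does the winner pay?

$132

Bids in descending order: Bidder 4 $140, then Bidder 2 $136, then Bidder 6 $132, then Bidder 3 $115, then Bidder 1 $91, then Bidder 5 $72, then Bidder 7 $71.
Bidder 4 is the highest bidder, so Bidder 4 wins.
Under the third-price rule, the price is the third-highest bid: $132.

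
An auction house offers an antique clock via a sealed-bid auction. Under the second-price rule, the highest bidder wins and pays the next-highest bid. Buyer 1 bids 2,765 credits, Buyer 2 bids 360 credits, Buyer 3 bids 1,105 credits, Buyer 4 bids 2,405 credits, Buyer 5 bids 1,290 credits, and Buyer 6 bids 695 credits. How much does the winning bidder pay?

Ordered from highest: Buyer 1 2,765 credits > Buyer 4 2,405 credits > Buyer 5 1,290 credits > Buyer 3 1,105 credits > Buyer 6 695 credits > Buyer 2 360 credits.
Buyer 1 has the highest bid, so Buyer 1 wins.
The second-highest bid is 2,405 credits, so that is what Buyer 1 pays.

The winner pays 2,405 credits.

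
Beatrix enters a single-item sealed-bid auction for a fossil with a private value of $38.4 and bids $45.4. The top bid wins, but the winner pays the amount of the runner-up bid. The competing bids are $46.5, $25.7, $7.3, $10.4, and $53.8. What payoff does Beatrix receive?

$0.0

Highest competing bid: $53.8.
Beatrix's bid $45.4 is not the highest, so Beatrix loses, pays nothing, and earns zero payoff.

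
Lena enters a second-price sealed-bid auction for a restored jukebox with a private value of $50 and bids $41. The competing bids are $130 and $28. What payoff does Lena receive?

Payoff = $0.

Highest competing bid: $130.
Lena's bid $41 is not the highest, so Lena loses, pays nothing, and earns zero payoff.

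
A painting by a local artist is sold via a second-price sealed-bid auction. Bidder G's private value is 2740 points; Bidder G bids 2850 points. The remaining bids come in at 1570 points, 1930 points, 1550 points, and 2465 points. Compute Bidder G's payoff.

Payoff = 275 points.

Highest competing bid: 2465 points.
Bidder G's bid 2850 points is the highest overall, so Bidder G wins and pays the second-highest bid, 2465 points.
Payoff = value − price = 2740 points − 2465 points = 275 points.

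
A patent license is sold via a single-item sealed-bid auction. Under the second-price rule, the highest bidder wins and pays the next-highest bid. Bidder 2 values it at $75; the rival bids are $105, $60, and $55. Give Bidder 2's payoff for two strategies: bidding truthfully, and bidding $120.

The highest competing bid is $105.
Bidding truthfully at $75: the top bid is $105 (a rival), so Bidder 2 loses. Payoff = $0.
Bidding $120: Bidder 2 has the top bid, wins, and pays the second-highest bid $105. Payoff = $75 − $105 = -$30.
This is the dominant-strategy logic: truthful bidding weakly beats any alternative.

Truthful: $0; alternative: -$30.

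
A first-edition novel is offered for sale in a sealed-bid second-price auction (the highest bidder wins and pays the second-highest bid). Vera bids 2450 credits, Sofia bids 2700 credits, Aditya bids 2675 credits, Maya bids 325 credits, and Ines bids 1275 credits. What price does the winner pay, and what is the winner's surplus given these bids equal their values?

Bids in descending order: Sofia 2700 credits > Aditya 2675 credits > Vera 2450 credits > Ines 1275 credits > Maya 325 credits.
Sofia is the highest bidder, so Sofia wins.
Under the second-price rule, the price is the second-highest bid: 2675 credits.
Surplus = 2700 credits − 2675 credits = 25 credits.

Price 2675 credits; surplus 25 credits.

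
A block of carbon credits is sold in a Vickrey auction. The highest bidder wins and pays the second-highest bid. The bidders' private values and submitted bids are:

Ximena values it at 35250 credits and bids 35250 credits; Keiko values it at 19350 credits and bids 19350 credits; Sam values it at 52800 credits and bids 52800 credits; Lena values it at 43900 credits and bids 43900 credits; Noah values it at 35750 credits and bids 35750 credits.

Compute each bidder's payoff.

Ximena 0 credits, Keiko 0 credits, Sam 8900 credits, Lena 0 credits, Noah 0 credits.

Sorted high to low: Sam 52800 credits; Lena 43900 credits; Noah 35750 credits; Ximena 35250 credits; Keiko 19350 credits.
Sam has the top bid and wins; the price is the second-highest bid, 43900 credits.
Sam's payoff = 52800 credits − 43900 credits = 8900 credits. All other bidders lose, so their payoff is 0.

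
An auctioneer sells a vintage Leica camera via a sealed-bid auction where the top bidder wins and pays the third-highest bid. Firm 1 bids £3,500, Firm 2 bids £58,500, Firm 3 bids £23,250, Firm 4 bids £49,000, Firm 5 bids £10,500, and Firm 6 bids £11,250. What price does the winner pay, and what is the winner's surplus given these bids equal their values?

Price £23,250; surplus £35,250.

Ordered from highest: Firm 2 £58,500 > Firm 4 £49,000 > Firm 3 £23,250 > Firm 6 £11,250 > Firm 5 £10,500 > Firm 1 £3,500.
Firm 2 is the highest bidder, so Firm 2 wins.
Under the third-price rule, the price is the third-highest bid: £23,250.
Surplus = £58,500 − £23,250 = £35,250.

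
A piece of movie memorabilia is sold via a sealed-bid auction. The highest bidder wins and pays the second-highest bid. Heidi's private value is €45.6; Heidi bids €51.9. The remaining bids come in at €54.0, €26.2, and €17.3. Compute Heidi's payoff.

Payoff = €0.0.

Highest competing bid: €54.0.
Heidi's bid €51.9 is not the highest, so Heidi loses, pays nothing, and earns zero payoff.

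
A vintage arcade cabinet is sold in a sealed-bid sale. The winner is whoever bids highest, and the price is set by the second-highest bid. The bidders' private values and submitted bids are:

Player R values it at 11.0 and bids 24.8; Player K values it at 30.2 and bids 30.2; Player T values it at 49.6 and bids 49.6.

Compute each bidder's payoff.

Player R 0.0, Player K 0.0, Player T 19.4.

Ranking the bids: Player T 49.6 > Player K 30.2 > Player R 24.8.
Player T has the top bid and wins; the price is the second-highest bid, 30.2.
Player T's payoff = 49.6 − 30.2 = 19.4. All other bidders lose, so their payoff is 0.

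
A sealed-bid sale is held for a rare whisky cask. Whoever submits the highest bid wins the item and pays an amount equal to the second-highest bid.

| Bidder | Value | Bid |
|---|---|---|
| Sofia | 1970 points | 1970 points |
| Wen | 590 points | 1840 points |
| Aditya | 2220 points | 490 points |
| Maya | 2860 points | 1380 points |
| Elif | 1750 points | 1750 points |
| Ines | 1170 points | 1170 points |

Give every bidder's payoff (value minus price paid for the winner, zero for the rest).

Payoffs: Sofia 130 points, Wen 0 points, Aditya 0 points, Maya 0 points, Elif 0 points, Ines 0 points.

Sorted high to low: Sofia 1970 points, then Wen 1840 points, then Elif 1750 points, then Maya 1380 points, then Ines 1170 points, then Aditya 490 points.
Sofia has the top bid and wins; the price is the second-highest bid, 1840 points.
Sofia's payoff = 1970 points − 1840 points = 130 points. All other bidders lose, so their payoff is 0.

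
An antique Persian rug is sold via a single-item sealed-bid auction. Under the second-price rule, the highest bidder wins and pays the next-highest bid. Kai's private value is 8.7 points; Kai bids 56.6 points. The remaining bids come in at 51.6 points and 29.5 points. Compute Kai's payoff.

Kai's payoff: -42.9 points.

Highest competing bid: 51.6 points.
Kai's bid 56.6 points is the highest overall, so Kai wins and pays the second-highest bid, 51.6 points.
Payoff = value − price = 8.7 points − 51.6 points = -42.9 points.
Overbidding won the item at a price above value — truthful bidding would have avoided this loss.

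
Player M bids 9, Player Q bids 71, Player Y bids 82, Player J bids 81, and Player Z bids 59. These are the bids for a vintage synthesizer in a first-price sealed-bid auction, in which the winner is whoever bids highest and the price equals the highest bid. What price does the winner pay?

Ranking the bids: Player Y 82 > Player J 81 > Player Q 71 > Player Z 59 > Player M 9.
Player Y is the highest bidder, so Player Y wins.
Under the first-price rule, the price is the highest bid: 82.

82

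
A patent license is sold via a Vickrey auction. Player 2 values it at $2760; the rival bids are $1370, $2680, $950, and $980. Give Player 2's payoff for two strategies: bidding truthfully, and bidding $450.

The highest competing bid is $2680.
Bidding truthfully at $2760: Player 2 has the top bid, wins, and pays the second-highest bid $2680. Payoff = $2760 − $2680 = $80.
Bidding $450: the top bid is $2680 (a rival), so Player 2 loses. Payoff = $0.
This is the dominant-strategy logic: truthful bidding weakly beats any alternative.

Truthful: $80; alternative: $0.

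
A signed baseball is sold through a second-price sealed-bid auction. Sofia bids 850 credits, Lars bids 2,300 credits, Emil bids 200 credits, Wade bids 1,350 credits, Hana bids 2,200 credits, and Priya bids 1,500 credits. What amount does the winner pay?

Ordered from highest: Lars 2,300 credits > Hana 2,200 credits > Priya 1,500 credits > Wade 1,350 credits > Sofia 850 credits > Emil 200 credits.
Lars has the highest bid, so Lars wins.
The second-highest bid is 2,200 credits, so that is what Lars pays.

The winner pays 2,200 credits.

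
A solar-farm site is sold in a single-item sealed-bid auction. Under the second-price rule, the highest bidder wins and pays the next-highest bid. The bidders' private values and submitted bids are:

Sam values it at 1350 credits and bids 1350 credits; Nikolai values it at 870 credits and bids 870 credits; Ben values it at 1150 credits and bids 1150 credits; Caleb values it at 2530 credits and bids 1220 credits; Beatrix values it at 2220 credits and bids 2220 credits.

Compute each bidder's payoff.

Sorted high to low: Beatrix 2220 credits, then Sam 1350 credits, then Caleb 1220 credits, then Ben 1150 credits, then Nikolai 870 credits.
Beatrix has the top bid and wins; the price is the second-highest bid, 1350 credits.
Beatrix's payoff = 2220 credits − 1350 credits = 870 credits. All other bidders lose, so their payoff is 0.

Sam 0 credits, Nikolai 0 credits, Ben 0 credits, Caleb 0 credits, Beatrix 870 credits.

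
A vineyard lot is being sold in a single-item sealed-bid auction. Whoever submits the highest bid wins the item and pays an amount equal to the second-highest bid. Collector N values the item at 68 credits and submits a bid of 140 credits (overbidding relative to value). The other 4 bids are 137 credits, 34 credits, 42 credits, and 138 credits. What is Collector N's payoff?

Highest competing bid: 138 credits.
Collector N's bid 140 credits is the highest overall, so Collector N wins and pays the second-highest bid, 138 credits.
Payoff = value − price = 68 credits − 138 credits = -70 credits.

Payoff = -70 credits.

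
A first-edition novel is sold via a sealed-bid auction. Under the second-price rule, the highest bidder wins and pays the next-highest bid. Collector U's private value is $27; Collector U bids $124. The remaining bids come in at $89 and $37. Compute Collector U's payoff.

Highest competing bid: $89.
Collector U's bid $124 is the highest overall, so Collector U wins and pays the second-highest bid, $89.
Payoff = value − price = $27 − $89 = -$62.
Overbidding won the item at a price above value — truthful bidding would have avoided this loss.

Collector U's payoff: -$62.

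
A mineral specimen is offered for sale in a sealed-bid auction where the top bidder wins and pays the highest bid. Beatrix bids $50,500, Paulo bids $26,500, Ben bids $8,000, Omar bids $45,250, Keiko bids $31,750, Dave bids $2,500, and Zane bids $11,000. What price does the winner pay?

Price paid: $50,500.

Ranking the bids: Beatrix $50,500; Omar $45,250; Keiko $31,750; Paulo $26,500; Zane $11,000; Ben $8,000; Dave $2,500.
Beatrix is the highest bidder, so Beatrix wins.
Under the first-price rule, the price is the highest bid: $50,500.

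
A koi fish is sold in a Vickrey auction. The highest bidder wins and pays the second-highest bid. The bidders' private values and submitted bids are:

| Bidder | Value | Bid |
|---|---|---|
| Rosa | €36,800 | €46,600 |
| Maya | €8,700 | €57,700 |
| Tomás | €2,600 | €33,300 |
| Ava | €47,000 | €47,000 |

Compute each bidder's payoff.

Rosa €0, Maya -€38,300, Tomás €0, Ava €0.

Ranking the bids: Maya €57,700; Ava €47,000; Rosa €46,600; Tomás €33,300.
Maya has the top bid and wins; the price is the second-highest bid, €47,000.
Maya's payoff = €8,700 − €47,000 = -€38,300. All other bidders lose, so their payoff is 0.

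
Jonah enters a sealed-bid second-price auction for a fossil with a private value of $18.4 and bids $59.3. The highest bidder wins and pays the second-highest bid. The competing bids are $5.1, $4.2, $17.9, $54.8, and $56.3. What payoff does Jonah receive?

Jonah's payoff: -$37.9.

Highest competing bid: $56.3.
Jonah's bid $59.3 is the highest overall, so Jonah wins and pays the second-highest bid, $56.3.
Payoff = value − price = $18.4 − $56.3 = -$37.9.
Overbidding won the item at a price above value — truthful bidding would have avoided this loss.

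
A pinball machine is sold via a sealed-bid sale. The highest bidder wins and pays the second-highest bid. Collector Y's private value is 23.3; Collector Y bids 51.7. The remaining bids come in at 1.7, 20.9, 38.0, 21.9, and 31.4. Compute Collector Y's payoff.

Collector Y's payoff: -14.7.

Highest competing bid: 38.0.
Collector Y's bid 51.7 is the highest overall, so Collector Y wins and pays the second-highest bid, 38.0.
Payoff = value − price = 23.3 − 38.0 = -14.7.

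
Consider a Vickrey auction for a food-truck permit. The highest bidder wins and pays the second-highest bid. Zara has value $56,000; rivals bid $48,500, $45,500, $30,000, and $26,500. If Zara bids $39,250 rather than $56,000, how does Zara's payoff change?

Payoff change: -$7,500.

The highest competing bid is $48,500.
Bidding truthfully at $56,000: Zara has the top bid, wins, and pays the second-highest bid $48,500. Payoff = $56,000 − $48,500 = $7,500.
Bidding $39,250: the top bid is $48,500 (a rival), so Zara loses. Payoff = $0.
Change = $0 − $7,500 = -$7,500.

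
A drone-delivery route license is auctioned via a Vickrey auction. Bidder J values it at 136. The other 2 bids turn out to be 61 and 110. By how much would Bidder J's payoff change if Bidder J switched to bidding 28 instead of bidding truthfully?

Payoff change: -26.

The highest competing bid is 110.
Bidding truthfully at 136: Bidder J has the top bid, wins, and pays the second-highest bid 110. Payoff = 136 − 110 = 26.
Bidding 28: the top bid is 110 (a rival), so Bidder J loses. Payoff = 0.
Change = 0 − 26 = -26.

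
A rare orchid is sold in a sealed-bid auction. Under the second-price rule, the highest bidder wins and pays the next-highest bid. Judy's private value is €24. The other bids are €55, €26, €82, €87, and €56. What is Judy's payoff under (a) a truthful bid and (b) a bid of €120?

The highest competing bid is €87.
Bidding truthfully at €24: the top bid is €87 (a rival), so Judy loses. Payoff = €0.
Bidding €120: Judy has the top bid, wins, and pays the second-highest bid €87. Payoff = €24 − €87 = -€63.
This is the dominant-strategy logic: truthful bidding weakly beats any alternative.

Truthful: €0; alternative: -€63.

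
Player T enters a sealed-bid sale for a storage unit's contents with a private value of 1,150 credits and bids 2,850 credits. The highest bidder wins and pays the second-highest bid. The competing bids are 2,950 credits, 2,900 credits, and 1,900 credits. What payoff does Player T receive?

0 credits

Highest competing bid: 2,950 credits.
Player T's bid 2,850 credits is not the highest, so Player T loses, pays nothing, and earns zero payoff.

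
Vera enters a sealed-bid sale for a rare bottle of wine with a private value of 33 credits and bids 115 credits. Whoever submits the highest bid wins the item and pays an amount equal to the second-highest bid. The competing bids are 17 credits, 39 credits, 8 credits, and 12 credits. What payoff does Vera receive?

Payoff = -6 credits.

Highest competing bid: 39 credits.
Vera's bid 115 credits is the highest overall, so Vera wins and pays the second-highest bid, 39 credits.
Payoff = value − price = 33 credits − 39 credits = -6 credits.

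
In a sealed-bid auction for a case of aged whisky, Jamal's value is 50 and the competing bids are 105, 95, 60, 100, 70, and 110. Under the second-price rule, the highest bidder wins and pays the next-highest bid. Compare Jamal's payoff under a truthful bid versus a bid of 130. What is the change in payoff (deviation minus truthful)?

The highest competing bid is 110.
Bidding truthfully at 50: the top bid is 110 (a rival), so Jamal loses. Payoff = 0.
Bidding 130: Jamal has the top bid, wins, and pays the second-highest bid 110. Payoff = 50 − 110 = -60.
Change = -60 − 0 = -60.

Change in payoff: -60.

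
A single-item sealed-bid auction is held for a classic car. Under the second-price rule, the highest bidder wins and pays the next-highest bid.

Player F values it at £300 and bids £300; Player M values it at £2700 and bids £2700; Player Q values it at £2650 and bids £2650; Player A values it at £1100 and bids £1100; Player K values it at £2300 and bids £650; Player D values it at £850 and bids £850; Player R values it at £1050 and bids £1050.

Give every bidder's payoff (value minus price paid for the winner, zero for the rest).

Ordered from highest: Player M £2700; Player Q £2650; Player A £1100; Player R £1050; Player D £850; Player K £650; Player F £300.
Player M has the top bid and wins; the price is the second-highest bid, £2650.
Player M's payoff = £2700 − £2650 = £50. All other bidders lose, so their payoff is 0.

Payoffs: Player F £0, Player M £50, Player Q £0, Player A £0, Player K £0, Player D £0, Player R £0.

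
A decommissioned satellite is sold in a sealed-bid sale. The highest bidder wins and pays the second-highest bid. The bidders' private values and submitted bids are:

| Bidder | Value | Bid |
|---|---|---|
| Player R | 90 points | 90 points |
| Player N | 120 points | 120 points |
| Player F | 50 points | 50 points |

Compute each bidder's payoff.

Payoffs: Player R 0 points, Player N 30 points, Player F 0 points.

Bids in descending order: Player N 120 points; Player R 90 points; Player F 50 points.
Player N has the top bid and wins; the price is the second-highest bid, 90 points.
Player N's payoff = 120 points − 90 points = 30 points. All other bidders lose, so their payoff is 0.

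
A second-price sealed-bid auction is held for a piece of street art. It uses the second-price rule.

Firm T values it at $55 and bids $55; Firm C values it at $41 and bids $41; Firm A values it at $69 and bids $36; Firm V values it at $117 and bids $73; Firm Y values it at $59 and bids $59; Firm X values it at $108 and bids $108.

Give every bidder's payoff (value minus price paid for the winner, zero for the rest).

Payoffs: Firm T $0, Firm C $0, Firm A $0, Firm V $0, Firm Y $0, Firm X $35.

Bids in descending order: Firm X $108 > Firm V $73 > Firm Y $59 > Firm T $55 > Firm C $41 > Firm A $36.
Firm X has the top bid and wins; the price is the second-highest bid, $73.
Firm X's payoff = $108 − $73 = $35. All other bidders lose, so their payoff is 0.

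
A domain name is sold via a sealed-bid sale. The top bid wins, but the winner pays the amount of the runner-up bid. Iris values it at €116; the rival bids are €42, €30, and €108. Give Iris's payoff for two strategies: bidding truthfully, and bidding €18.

(a) €8  (b) €0

The highest competing bid is €108.
Bidding truthfully at €116: Iris has the top bid, wins, and pays the second-highest bid €108. Payoff = €116 − €108 = €8.
Bidding €18: the top bid is €108 (a rival), so Iris loses. Payoff = €0.
This is the dominant-strategy logic: truthful bidding weakly beats any alternative.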